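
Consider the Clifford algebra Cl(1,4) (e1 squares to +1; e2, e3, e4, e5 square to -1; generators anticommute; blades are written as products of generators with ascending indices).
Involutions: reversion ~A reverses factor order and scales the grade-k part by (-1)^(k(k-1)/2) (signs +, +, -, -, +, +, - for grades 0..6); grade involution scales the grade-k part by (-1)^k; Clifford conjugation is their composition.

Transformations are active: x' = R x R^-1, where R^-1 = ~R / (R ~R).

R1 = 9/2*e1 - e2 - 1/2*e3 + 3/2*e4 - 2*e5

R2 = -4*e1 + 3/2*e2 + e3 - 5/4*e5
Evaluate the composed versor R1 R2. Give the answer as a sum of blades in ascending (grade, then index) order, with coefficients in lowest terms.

Distribute over the terms of R2 (each basis-blade product reordered to ascending indices, repeated generators contracted through their squares):
R1 (-4*e1) = -18 - 4*e1 e2 - 2*e1 e3 + 6*e1 e4 - 8*e1 e5
R1 (3/2*e2) = 3/2 + 27/4*e1 e2 + 3/4*e2 e3 - 9/4*e2 e4 + 3*e2 e5
R1 (e3) = 1/2 + 9/2*e1 e3 - e2 e3 - 3/2*e3 e4 + 2*e3 e5
R1 (-5/4*e5) = -5/2 - 45/8*e1 e5 + 5/4*e2 e5 + 5/8*e3 e5 - 15/8*e4 e5
Summing the partial products and collecting blades:
Answer: -37/2 + 11/4*e1 e2 + 5/2*e1 e3 + 6*e1 e4 - 109/8*e1 e5 - 1/4*e2 e3 - 9/4*e2 e4 + 17/4*e2 e5 - 3/2*e3 e4 + 21/8*e3 e5 - 15/8*e4 e5


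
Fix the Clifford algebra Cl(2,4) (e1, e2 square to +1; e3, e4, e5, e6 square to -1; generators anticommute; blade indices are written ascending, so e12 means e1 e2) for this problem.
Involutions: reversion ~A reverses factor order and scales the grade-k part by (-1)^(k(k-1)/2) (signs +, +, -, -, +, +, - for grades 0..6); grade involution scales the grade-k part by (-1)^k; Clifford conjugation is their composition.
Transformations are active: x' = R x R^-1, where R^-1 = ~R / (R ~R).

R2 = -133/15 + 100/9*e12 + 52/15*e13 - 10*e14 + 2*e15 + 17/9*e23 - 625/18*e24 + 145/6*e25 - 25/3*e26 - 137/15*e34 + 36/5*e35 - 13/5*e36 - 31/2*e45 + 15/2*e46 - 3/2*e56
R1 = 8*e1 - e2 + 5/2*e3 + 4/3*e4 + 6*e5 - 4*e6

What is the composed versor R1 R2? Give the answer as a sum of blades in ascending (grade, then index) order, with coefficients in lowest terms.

Distribute over the terms of R1 (each basis-blade product reordered to ascending indices, repeated generators contracted through their squares):
(8*e1) R2 = -1064/15*e1 + 800/9*e2 + 416/15*e3 - 80*e4 + 16*e5 + 136/9*e123 - 2500/9*e124 + 580/3*e125 - 200/3*e126 - 1096/15*e134 + 288/5*e135 - 104/5*e136 - 124*e145 + 60*e146 - 12*e156
(-e2) R2 = 100/9*e1 + 133/15*e2 - 17/9*e3 + 625/18*e4 - 145/6*e5 + 25/3*e6 + 52/15*e123 - 10*e124 + 2*e125 + 137/15*e234 - 36/5*e235 + 13/5*e236 + 31/2*e245 - 15/2*e246 + 3/2*e256
(5/2*e3) R2 = 26/3*e1 + 85/18*e2 - 133/6*e3 + 137/6*e4 - 18*e5 + 13/2*e6 + 250/9*e123 + 25*e134 - 5*e135 + 3125/36*e234 - 725/12*e235 + 125/6*e236 - 155/4*e345 + 75/4*e346 - 15/4*e356
(4/3*e4) R2 = -40/3*e1 - 1250/27*e2 - 548/45*e3 - 532/45*e4 + 62/3*e5 - 10*e6 + 400/27*e124 + 208/45*e134 - 8/3*e145 + 68/27*e234 - 290/9*e245 + 100/9*e246 - 48/5*e345 + 52/15*e346 - 2*e456
(6*e5) R2 = 12*e1 + 145*e2 + 216/5*e3 - 93*e4 - 266/5*e5 + 9*e6 + 200/3*e125 + 104/5*e135 - 60*e145 + 34/3*e235 - 625/3*e245 + 50*e256 - 274/5*e345 + 78/5*e356 - 45*e456
(-4*e6) R2 = 100/3*e2 + 52/5*e3 - 30*e4 + 6*e5 + 532/15*e6 - 400/9*e126 - 208/15*e136 + 40*e146 - 8*e156 - 68/9*e236 + 1250/9*e246 - 290/3*e256 + 548/15*e346 - 144/5*e356 + 62*e456
Summing the partial products and collecting blades:
Answer: -2362/45*e1 + 63319/270*e2 + 451/10*e3 - 2359/15*e4 - 527/10*e5 + 493/10*e6 + 2086/45*e123 - 7370/27*e124 + 262*e125 - 1000/9*e126 - 391/9*e134 + 367/5*e135 - 104/3*e136 - 560/3*e145 + 100*e146 - 20*e156 + 53167/540*e234 - 3377/60*e235 + 1429/90*e236 - 4051/18*e245 + 285/2*e246 - 271/6*e256 - 2063/20*e345 + 235/4*e346 - 339/20*e356 + 15*e456


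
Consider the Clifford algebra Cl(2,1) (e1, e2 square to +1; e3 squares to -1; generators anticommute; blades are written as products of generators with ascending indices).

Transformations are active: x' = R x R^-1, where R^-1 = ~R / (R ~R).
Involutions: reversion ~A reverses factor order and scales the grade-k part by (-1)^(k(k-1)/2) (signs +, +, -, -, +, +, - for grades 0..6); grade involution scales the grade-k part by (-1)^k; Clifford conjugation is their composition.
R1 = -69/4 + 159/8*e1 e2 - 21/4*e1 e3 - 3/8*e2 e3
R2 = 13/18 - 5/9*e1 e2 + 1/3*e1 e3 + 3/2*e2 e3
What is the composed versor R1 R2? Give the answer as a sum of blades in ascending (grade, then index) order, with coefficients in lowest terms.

Distribute over the terms of R1 (each basis-blade product reordered to ascending indices, repeated generators contracted through their squares):
(-69/4) R2 = -299/24 + 115/12*e1 e2 - 23/4*e1 e3 - 207/8*e2 e3
(159/8*e1 e2) R2 = 265/24 + 689/48*e1 e2 + 477/16*e1 e3 - 53/8*e2 e3
(-21/4*e1 e3) R2 = -7/4 - 63/8*e1 e2 - 91/24*e1 e3 + 35/12*e2 e3
(-3/8*e2 e3) R2 = -9/16 + 1/8*e1 e2 - 5/24*e1 e3 - 13/48*e2 e3
Summing the partial products and collecting blades:
Answer: -179/48 + 259/16*e1 e2 + 321/16*e1 e3 - 1433/48*e2 e3


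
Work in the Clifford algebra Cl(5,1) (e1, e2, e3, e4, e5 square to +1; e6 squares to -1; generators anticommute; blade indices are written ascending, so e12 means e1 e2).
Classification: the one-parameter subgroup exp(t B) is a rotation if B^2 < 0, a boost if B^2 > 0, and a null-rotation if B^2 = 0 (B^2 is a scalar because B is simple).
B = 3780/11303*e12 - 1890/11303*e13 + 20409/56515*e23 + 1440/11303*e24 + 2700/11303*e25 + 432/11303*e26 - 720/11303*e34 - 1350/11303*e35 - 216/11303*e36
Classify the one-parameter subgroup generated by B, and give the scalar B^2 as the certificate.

B^2 term by term: the squares give (3780/11303)^2*(e12)^2 + (-1890/11303)^2*(e13)^2 + (20409/56515)^2*(e23)^2 + (1440/11303)^2*(e24)^2 + (2700/11303)^2*(e25)^2 + (432/11303)^2*(e26)^2 + (-720/11303)^2*(e34)^2 + (-1350/11303)^2*(e35)^2 + (-216/11303)^2*(e36)^2 = 14288400/127757809*(-1) + 3572100/127757809*(-1) + 416527281/3193945225*(-1) + 2073600/127757809*(-1) + 7290000/127757809*(-1) + 186624/127757809*(+1) + 518400/127757809*(-1) + 1822500/127757809*(-1) + 46656/127757809*(+1) = -9/25 (each basis 2-blade squares to minus the product of its generators' squares); cross terms between blades sharing an index anticommute and cancel; the commuting (index-disjoint) pairs give grade-4 terms 2*c*c'*(blade product), which cancel blade by blade — e1234: -5443200/127757809 + 5443200/127757809 = 0; e1235: -10206000/127757809 + 10206000/127757809 = 0; e1236: -1632960/127757809 + 1632960/127757809 = 0; e2345: 3888000/127757809 - 3888000/127757809 = 0; e2346: 622080/127757809 - 622080/127757809 = 0; e2356: 1166400/127757809 - 1166400/127757809 = 0 — confirming B is simple. So B^2 = -9/25.
Answer: rotation, certificate B^2 = -9/25. Note: conjugating B changes its blade decomposition but never the scalar B^2 = -9/25, whose sign settles the classification.


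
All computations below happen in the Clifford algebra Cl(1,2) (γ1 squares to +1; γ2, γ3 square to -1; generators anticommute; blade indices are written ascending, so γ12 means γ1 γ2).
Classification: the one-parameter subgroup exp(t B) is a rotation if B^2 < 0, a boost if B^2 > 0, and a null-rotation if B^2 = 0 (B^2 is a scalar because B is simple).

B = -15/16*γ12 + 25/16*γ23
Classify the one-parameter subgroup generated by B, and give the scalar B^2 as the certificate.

B^2 term by term: the squares give (-15/16)^2*(γ12)^2 + (25/16)^2*(γ23)^2 = 225/256*(+1) + 625/256*(-1) = -25/16 (each basis 2-blade squares to minus the product of its generators' squares); cross terms between blades sharing an index anticommute and cancel. So B^2 = -25/16.
Answer: rotation, certificate B^2 = -25/16. No conjugation can change B^2 = -25/16; the sign gives the class.


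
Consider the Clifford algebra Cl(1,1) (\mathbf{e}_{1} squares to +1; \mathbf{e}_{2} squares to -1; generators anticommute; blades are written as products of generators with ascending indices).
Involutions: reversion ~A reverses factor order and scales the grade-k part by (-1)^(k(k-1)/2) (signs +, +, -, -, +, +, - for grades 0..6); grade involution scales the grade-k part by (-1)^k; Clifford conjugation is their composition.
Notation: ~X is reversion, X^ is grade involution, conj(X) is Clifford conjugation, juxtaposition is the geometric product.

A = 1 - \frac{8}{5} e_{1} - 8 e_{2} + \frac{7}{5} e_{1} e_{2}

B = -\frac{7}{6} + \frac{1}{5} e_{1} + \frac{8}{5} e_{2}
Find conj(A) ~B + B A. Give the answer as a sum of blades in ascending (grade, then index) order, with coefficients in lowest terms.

first term: -\frac{2047}{150} + \frac{43}{75} e_{1} - \frac{559}{75} e_{2} + \frac{389}{150} e_{1} e_{2}
second term: \frac{1697}{150} + \frac{323}{75} e_{1} + \frac{841}{75} e_{2} - \frac{101}{150} e_{1} e_{2}
Answer: -\frac{7}{3} + \frac{122}{25} e_{1} + \frac{94}{25} e_{2} + \frac{48}{25} e_{1} e_{2}


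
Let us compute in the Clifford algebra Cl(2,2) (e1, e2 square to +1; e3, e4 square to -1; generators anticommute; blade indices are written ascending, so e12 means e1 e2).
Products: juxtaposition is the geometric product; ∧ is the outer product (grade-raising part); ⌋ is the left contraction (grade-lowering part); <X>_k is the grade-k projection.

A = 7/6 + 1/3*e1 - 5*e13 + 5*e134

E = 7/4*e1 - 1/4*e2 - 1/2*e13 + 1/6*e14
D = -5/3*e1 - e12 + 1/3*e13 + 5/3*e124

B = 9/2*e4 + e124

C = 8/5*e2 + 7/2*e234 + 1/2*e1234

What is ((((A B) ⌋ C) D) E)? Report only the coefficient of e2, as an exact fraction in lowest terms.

step 1: 21/4*e4 - 45/2*e13 + 3/2*e14 - 5*e23 + 1/3*e24 + 7/6*e124 - 45/2*e134 - 5*e234
step 2: 35/2 - 5/2*e1 + 45/4*e2 - 7/4*e3 - 35/2*e4 - 1/6*e13 - 5/2*e14 - 141/8*e23 + 45/4*e24 + 21/8*e123
step 3: 37/9 + 1/4*e1 + 139/24*e2 + 109/72*e3 - 25/6*e4 + 871/24*e12 - 353/24*e13 - 110/3*e14 - 101/24*e23 - 5/3*e24 - 125/24*e34 + 219/8*e123 + 335/12*e124 + 565/24*e134 - 5/18*e234 - 20/3*e1234
step 4: 67/288 - 959/288*e1 - 15985/288*e2 + 743/36*e3 + 2497/48*e4 - 3463/288*e12 + 433/144*e13 + 3793/216*e14 + 4703/72*e23 + 2767/72*e24 + 5957/96*e34 - 3539/432*e123 - 211/16*e124 - 4853/864*e134 + 3023/96*e234 - 1997/288*e1234
Answer: -15985/288


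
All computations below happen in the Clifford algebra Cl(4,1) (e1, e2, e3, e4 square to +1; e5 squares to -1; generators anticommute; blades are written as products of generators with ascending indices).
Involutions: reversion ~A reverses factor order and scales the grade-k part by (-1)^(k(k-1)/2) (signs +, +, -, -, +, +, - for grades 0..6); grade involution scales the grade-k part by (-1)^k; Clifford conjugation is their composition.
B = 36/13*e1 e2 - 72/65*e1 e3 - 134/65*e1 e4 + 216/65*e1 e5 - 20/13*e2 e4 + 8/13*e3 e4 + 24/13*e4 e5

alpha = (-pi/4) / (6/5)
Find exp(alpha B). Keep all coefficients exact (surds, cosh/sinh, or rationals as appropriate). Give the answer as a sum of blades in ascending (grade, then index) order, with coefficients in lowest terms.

B^2 term by term: the squares give (36/13)^2*(e1 e2)^2 + (-72/65)^2*(e1 e3)^2 + (-134/65)^2*(e1 e4)^2 + (216/65)^2*(e1 e5)^2 + (-20/13)^2*(e2 e4)^2 + (8/13)^2*(e3 e4)^2 + (24/13)^2*(e4 e5)^2 = 1296/169*(-1) + 5184/4225*(-1) + 17956/4225*(-1) + 46656/4225*(+1) + 400/169*(-1) + 64/169*(-1) + 576/169*(+1) = -36/25 (each basis 2-blade squares to minus the product of its generators' squares); cross terms between blades sharing an index anticommute and cancel; the commuting (index-disjoint) pairs give grade-4 terms 2*c*c'*(blade product), which cancel blade by blade — e1 e2 e3 e4: 576/169 - 576/169 = 0; e1 e2 e4 e5: 1728/169 - 1728/169 = 0; e1 e3 e4 e5: -3456/845 + 3456/845 = 0 — confirming B is simple. So B^2 = -36/25.
B^2 = -36/25 — the negative square puts this in the circular regime; l = 6/5, alpha*l = -pi/4, so exp(alpha B) = cos(-pi/4) + (sin(-pi/4)/(6/5))*B = sqrt(2)/2 + (-5*sqrt(2)/12)*B.
Answer: sqrt(2)/2 - 15*sqrt(2)/13*e1 e2 + 6*sqrt(2)/13*e1 e3 + 67*sqrt(2)/78*e1 e4 - 18*sqrt(2)/13*e1 e5 + 25*sqrt(2)/39*e2 e4 - 10*sqrt(2)/39*e3 e4 - 10*sqrt(2)/13*e4 e5


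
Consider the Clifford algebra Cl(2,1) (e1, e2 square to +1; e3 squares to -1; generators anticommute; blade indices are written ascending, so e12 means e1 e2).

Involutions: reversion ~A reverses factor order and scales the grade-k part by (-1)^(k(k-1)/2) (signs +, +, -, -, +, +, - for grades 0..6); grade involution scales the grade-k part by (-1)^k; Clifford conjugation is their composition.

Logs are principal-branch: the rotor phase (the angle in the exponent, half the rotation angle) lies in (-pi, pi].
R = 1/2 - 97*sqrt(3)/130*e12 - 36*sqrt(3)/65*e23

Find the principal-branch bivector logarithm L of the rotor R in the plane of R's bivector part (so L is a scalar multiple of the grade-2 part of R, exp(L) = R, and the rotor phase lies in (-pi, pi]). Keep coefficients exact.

The scalar part of R is 1/2, which fixes the principal-branch rotor phase; the unit plane is then the bivector part divided by the sine of that phase, and L is that plane scaled by the phase.
Concretely: cos(phase) = 1/2 gives phase = ±pi/3, and since phase/sin(phase) is even the sign is immaterial: L = (phase/sin(phase)) * <R>_2 = (2*sqrt(3)*pi/9) * <R>_2.
Answer: -97*pi/195*e12 - 24*pi/65*e23


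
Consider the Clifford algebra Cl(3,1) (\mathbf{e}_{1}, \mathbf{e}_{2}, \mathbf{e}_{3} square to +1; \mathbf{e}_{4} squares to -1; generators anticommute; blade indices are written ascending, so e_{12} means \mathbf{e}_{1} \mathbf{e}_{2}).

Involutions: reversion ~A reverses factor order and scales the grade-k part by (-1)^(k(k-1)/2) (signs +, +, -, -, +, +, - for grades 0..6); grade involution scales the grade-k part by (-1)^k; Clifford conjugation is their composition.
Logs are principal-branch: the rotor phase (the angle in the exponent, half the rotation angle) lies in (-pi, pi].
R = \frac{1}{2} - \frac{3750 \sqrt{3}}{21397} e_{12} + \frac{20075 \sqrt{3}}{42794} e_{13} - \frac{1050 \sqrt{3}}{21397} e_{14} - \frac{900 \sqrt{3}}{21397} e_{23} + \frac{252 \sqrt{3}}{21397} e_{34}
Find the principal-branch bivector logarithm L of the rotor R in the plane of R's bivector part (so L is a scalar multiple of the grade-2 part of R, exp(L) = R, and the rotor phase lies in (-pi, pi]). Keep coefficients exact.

The scalar part of R is \frac{1}{2}, which pins the rotor phase on the principal branch; dividing the bivector part by the sine of that phase recovers the unit plane, and L is the phase times that plane.
Concretely: cos(phase) = \frac{1}{2} gives phase = ±\frac{\pi}{3}, and since phase/sin(phase) is even the sign is immaterial: L = (phase/sin(phase)) * <R>_2 = (\frac{2 \sqrt{3} \pi}{9}) * <R>_2.
Answer: - \frac{2500 \pi}{21397} e_{12} + \frac{20075 \pi}{64191} e_{13} - \frac{700 \pi}{21397} e_{14} - \frac{600 \pi}{21397} e_{23} + \frac{168 \pi}{21397} e_{34}


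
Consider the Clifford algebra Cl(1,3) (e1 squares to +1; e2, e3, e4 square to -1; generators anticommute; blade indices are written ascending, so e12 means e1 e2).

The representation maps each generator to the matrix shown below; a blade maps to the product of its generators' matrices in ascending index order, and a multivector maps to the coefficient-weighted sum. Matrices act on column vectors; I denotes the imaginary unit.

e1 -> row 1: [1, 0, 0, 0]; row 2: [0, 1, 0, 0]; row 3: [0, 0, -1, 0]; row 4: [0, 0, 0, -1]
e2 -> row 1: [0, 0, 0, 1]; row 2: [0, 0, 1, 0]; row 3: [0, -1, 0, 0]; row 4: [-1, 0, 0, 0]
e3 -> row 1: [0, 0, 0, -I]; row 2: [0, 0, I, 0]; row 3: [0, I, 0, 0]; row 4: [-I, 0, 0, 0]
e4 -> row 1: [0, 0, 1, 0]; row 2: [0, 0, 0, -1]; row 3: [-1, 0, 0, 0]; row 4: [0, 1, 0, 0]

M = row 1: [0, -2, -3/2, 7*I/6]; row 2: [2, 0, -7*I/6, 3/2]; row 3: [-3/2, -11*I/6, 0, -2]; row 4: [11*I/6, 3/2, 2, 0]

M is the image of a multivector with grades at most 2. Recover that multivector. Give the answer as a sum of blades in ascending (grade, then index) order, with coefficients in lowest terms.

Method: the blade images are trace-orthogonal — tr(rho(e_A) rho(e_B)^-1) = 4 if A = B and 0 otherwise — and rho(e_A)^-1 = (e_A)^2 * rho(e_A) with (e_A)^2 = +1 or -1, so the coefficient of e_A in the preimage is (e_A)^2 * tr(M rho(e_A))/4.
Nonzero projections over blades of grade <= 2: e3: (e3)^2 = -1, tr(M rho(e3)) = 6, coefficient -3/2; e13: (e13)^2 = +1, tr(M rho(e13)) = 4/3, coefficient 1/3; e14: (e14)^2 = +1, tr(M rho(e14)) = -6, coefficient -3/2; e24: (e24)^2 = -1, tr(M rho(e24)) = 8, coefficient -2. Every other blade of grade <= 2 projects to 0.
Answer: -3/2*e3 + 1/3*e13 - 3/2*e14 - 2*e24


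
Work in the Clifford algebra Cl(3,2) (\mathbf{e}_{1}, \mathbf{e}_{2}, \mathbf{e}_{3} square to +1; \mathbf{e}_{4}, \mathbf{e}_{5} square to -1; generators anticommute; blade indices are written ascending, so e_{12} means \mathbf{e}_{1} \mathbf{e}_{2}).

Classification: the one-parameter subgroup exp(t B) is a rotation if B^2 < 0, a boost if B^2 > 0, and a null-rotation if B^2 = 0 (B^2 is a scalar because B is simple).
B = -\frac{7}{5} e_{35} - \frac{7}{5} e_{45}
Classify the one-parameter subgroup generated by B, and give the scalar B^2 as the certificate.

B^2 term by term: the squares give (-\frac{7}{5})^2*(e_{35})^2 + (-\frac{7}{5})^2*(e_{45})^2 = \frac{49}{25}*(+1) + \frac{49}{25}*(-1) = 0 (each basis 2-blade squares to minus the product of its generators' squares); cross terms between blades sharing an index anticommute and cancel. So B^2 = 0.
Answer: null-rotation, certificate B^2 = 0. Check the certificate: B^2 = 0, and that sign is decisive whatever form B takes.


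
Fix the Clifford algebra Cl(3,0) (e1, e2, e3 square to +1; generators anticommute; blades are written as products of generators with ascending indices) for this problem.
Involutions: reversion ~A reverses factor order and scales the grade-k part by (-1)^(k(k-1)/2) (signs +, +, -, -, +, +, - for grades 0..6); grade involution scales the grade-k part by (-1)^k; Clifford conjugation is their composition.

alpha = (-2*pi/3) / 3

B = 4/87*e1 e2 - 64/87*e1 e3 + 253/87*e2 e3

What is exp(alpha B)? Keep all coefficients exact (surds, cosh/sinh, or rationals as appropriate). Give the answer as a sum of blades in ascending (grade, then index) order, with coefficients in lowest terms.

B^2 term by term: the squares give (4/87)^2*(e1 e2)^2 + (-64/87)^2*(e1 e3)^2 + (253/87)^2*(e2 e3)^2 = 16/7569*(-1) + 4096/7569*(-1) + 64009/7569*(-1) = -9 (each basis 2-blade squares to minus the product of its generators' squares); cross terms between blades sharing an index anticommute and cancel. So B^2 = -9.
B^2 = -9 — since the square is negative, the closed form is circular: l = 3, alpha*l = -2*pi/3, so exp(alpha B) = cos(-2*pi/3) + (sin(-2*pi/3)/3)*B = -1/2 + (-sqrt(3)/6)*B.
Answer: -1/2 - 2*sqrt(3)/261*e1 e2 + 32*sqrt(3)/261*e1 e3 - 253*sqrt(3)/522*e2 e3


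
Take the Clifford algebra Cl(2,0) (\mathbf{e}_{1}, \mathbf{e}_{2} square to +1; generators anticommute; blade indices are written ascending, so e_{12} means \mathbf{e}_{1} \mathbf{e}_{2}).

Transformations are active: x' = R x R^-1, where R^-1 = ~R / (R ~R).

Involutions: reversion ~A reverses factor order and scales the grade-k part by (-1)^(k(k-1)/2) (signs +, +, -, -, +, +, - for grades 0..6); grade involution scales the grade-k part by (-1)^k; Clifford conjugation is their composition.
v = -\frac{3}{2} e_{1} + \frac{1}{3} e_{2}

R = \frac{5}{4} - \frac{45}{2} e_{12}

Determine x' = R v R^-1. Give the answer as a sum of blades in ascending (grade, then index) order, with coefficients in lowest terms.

~R = \frac{5}{4} + \frac{45}{2} e_{12}, and R ~R = \frac{8125}{16}, so R^-1 = ~R / (\frac{8125}{16}).
R v = -\frac{75}{8} e_{1} - \frac{100}{3} e_{2}
Answer: \frac{189}{130} e_{1} - \frac{97}{195} e_{2}


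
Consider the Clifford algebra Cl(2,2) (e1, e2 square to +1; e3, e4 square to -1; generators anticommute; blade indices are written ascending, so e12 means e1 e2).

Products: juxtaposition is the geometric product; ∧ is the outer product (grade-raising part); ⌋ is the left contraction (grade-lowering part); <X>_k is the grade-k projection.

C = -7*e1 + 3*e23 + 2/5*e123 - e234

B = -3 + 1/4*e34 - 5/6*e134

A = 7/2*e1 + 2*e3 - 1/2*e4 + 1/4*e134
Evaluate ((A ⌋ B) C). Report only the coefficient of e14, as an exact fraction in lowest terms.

step 1: 5/24 - 1/8*e3 - 1/2*e4 - 5/12*e13 - 5/3*e14 - 35/12*e34
step 2: -35/24*e1 - 25/8*e2 - 35/12*e3 - 35/3*e4 - 6/5*e12 - 7/8*e13 - 7/2*e14 + 1/8*e23 - 69/8*e24 - 19/12*e123 - 3/4*e124 + 245/12*e134 - 25/24*e234 - 24/5*e1234
Answer: -7/2


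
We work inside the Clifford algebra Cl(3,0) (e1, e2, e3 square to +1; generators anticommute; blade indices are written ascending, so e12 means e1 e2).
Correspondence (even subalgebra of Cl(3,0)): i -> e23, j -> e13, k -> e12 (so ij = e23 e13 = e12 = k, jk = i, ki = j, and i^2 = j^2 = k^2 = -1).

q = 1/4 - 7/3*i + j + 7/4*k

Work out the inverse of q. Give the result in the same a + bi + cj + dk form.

In blades: q = 1/4 + 7/4*e12 + e13 - 7/3*e23.
With qbar = 1/4 - 7/4*e12 - e13 + 7/3*e23 (scalar fixed, mapped units negated), q qbar = 689/72 (the sum of squared coefficients), so q^-1 = qbar / (689/72) = 18/689 - 126/689*e12 - 72/689*e13 + 168/689*e23; translating back:
Answer: 18/689 + 168/689*i - 72/689*j - 126/689*k


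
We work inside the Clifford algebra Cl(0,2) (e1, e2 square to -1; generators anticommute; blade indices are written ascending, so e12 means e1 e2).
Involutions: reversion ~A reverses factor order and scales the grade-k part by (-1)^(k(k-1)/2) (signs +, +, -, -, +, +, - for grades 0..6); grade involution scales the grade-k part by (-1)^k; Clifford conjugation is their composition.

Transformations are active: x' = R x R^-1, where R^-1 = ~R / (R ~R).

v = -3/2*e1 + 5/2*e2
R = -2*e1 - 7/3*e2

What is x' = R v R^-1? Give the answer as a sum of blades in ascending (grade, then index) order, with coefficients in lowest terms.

~R = -2*e1 - 7/3*e2, and R ~R = -85/9, so R^-1 = ~R / (-85/9).
R v = 17/6 - 17/2*e12
Answer: 27/10*e1 - 11/10*e2


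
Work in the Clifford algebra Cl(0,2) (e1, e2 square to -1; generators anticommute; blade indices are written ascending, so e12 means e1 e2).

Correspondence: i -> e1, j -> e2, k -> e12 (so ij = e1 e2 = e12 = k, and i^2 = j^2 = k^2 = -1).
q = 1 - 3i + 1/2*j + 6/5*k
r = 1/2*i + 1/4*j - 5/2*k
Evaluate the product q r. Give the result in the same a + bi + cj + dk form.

In blades: q = 1 - 3*e1 + 1/2*e2 + 6/5*e12, r = 1/2*e1 + 1/4*e2 - 5/2*e12.
Distribute q over r term by term (generator squares from the signature, products reordered to ascending indices): (1)*r = 1/2*e1 + 1/4*e2 - 5/2*e12; (-3*e1)*r = 3/2 - 15/2*e2 - 3/4*e12; (1/2*e2)*r = -1/8 - 5/4*e1 - 1/4*e12; (6/5*e12)*r = 3 - 3/10*e1 + 3/5*e2.
Sum: 35/8 - 21/20*e1 - 133/20*e2 - 7/2*e12; translating back through the correspondence:
Answer: 35/8 - 21/20*i - 133/20*j - 7/2*k


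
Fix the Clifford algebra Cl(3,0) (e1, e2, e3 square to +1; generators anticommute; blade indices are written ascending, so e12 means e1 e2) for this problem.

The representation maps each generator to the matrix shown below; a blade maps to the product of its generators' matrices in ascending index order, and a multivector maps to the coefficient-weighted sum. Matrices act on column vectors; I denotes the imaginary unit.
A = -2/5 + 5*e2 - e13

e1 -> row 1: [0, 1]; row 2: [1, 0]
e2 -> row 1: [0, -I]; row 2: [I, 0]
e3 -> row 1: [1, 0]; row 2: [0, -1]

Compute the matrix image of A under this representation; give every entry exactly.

Bivector images (products of the table entries): rho(e13) = rho(e1)rho(e3) = row 1: [0, -1]; row 2: [1, 0].
M = (-2/5)*1 + (5)*rho(e2) + (-1)*rho(e13), summed entrywise (1 is the identity matrix):
Answer: row 1: [-2/5, 1 - 5*I]; row 2: [-1 + 5*I, -2/5]


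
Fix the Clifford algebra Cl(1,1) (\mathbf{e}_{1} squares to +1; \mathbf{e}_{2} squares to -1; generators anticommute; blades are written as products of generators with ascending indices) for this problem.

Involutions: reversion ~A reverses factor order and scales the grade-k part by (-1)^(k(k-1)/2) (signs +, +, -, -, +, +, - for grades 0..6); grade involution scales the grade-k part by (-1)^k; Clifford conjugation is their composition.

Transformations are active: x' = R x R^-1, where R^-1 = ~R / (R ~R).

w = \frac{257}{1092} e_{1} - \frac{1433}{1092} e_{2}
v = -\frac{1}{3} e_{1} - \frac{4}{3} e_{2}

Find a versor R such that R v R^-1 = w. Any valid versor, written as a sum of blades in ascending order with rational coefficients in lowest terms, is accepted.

Sketch: the shared square -\frac{5}{3} makes R = v + w = -\frac{107}{1092} e_{1} - \frac{963}{364} e_{2} the natural versor; its sandwich fixes that direction, negates (v - w)/2, and sends v to w.
Answer: -\frac{107}{1092} e_{1} - \frac{963}{364} e_{2}


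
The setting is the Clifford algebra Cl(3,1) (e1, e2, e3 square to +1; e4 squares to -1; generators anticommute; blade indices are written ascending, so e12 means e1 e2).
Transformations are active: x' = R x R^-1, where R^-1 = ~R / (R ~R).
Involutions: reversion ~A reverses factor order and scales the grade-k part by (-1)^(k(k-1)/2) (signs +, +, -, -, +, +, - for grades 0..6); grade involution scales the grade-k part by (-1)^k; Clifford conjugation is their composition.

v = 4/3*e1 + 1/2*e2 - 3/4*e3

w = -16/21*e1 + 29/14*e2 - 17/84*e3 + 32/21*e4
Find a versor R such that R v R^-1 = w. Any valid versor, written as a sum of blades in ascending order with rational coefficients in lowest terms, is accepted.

Take R = v + w = 4/7*e1 + 18/7*e2 - 20/21*e3 + 32/21*e4. Because q(v) = q(w) = 373/144, conjugation by R sends v exactly to w.
Answer: 4/7*e1 + 18/7*e2 - 20/21*e3 + 32/21*e4


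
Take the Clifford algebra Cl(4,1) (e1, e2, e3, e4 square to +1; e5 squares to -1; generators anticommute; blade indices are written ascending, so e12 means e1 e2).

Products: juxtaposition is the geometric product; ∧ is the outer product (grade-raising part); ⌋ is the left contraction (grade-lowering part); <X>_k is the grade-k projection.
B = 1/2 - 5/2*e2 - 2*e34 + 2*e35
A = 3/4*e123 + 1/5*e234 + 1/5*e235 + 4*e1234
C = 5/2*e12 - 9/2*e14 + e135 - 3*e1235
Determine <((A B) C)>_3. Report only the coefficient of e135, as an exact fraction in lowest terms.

step 1: 4/5*e2 + 8*e12 + 15/8*e13 - 1/2*e34 - 1/2*e35 + 3/8*e123 - 3/2*e124 + 3/2*e125 - 10*e134 + 1/10*e234 + 1/10*e235 - 4/5*e245 + 2*e1234 - 8*e1245
step 2: -20 - 11/5*e1 + 27/4*e2 + 777/16*e3 + 15/4*e4 - 9/2*e5 + 7/5*e12 + 9/4*e13 + 243/16*e23 + 36*e24 + 123/4*e25 + 439/16*e34 + 24*e35 + 24*e45 + 9/20*e123 + 18/5*e124 + 18/5*e125 + 43/20*e134 + 43/20*e135 + 11/5*e145 - 555/16*e234 - 8*e235 - 85/4*e245 + 9/2*e345 - 41/20*e1234 - 41/20*e1235 - 7/5*e1245 - 9/4*e1345 + 3/2*e2345 - 9/20*e12345
step 3: 9/20*e123 + 18/5*e124 + 18/5*e125 + 43/20*e134 + 43/20*e135 + 11/5*e145 - 555/16*e234 - 8*e235 - 85/4*e245 + 9/2*e345
Answer: 43/20


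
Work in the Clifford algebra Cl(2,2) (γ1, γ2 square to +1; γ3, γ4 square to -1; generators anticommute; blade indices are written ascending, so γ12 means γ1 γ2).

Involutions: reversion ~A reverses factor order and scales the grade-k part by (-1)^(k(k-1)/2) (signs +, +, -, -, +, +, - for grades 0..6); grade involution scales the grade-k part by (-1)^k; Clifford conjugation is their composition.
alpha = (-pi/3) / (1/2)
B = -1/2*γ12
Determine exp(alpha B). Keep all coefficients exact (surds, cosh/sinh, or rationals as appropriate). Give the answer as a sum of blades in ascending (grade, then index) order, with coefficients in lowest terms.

B^2 = (-1/2)^2*(γ12)^2 = 1/4*(-1) = -1/4 (a basis 2-blade squares to minus the product of its generators' squares).
B^2 = -1/4 — since the square is negative, the closed form is circular: l = 1/2, alpha*l = -pi/3, so exp(alpha B) = cos(-pi/3) + (sin(-pi/3)/(1/2))*B = 1/2 + (-sqrt(3))*B.
Answer: 1/2 + sqrt(3)/2*γ12


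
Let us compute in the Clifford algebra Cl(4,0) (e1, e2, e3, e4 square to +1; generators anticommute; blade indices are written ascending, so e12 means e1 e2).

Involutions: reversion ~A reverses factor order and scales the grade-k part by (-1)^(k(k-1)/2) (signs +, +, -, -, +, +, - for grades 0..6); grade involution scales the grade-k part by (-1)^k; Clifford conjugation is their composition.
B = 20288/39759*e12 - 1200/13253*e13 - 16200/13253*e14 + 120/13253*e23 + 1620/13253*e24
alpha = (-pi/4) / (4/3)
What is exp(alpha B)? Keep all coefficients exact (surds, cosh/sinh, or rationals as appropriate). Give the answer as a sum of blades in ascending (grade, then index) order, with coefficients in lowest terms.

B^2 term by term: the squares give (20288/39759)^2*(e12)^2 + (-1200/13253)^2*(e13)^2 + (-16200/13253)^2*(e14)^2 + (120/13253)^2*(e23)^2 + (1620/13253)^2*(e24)^2 = 411602944/1580778081*(-1) + 1440000/175642009*(-1) + 262440000/175642009*(-1) + 14400/175642009*(-1) + 2624400/175642009*(-1) = -16/9 (each basis 2-blade squares to minus the product of its generators' squares); cross terms between blades sharing an index anticommute and cancel; the commuting (index-disjoint) pairs give grade-4 terms 2*c*c'*(blade product), which cancel blade by blade — e1234: 3888000/175642009 - 3888000/175642009 = 0 — confirming B is simple. So B^2 = -16/9.
B^2 = -16/9 — since the square is negative, the closed form is circular: l = 4/3, alpha*l = -pi/4, so exp(alpha B) = cos(-pi/4) + (sin(-pi/4)/(4/3))*B = sqrt(2)/2 + (-3*sqrt(2)/8)*B.
Answer: sqrt(2)/2 - 2536*sqrt(2)/13253*e12 + 450*sqrt(2)/13253*e13 + 6075*sqrt(2)/13253*e14 - 45*sqrt(2)/13253*e23 - 1215*sqrt(2)/26506*e24


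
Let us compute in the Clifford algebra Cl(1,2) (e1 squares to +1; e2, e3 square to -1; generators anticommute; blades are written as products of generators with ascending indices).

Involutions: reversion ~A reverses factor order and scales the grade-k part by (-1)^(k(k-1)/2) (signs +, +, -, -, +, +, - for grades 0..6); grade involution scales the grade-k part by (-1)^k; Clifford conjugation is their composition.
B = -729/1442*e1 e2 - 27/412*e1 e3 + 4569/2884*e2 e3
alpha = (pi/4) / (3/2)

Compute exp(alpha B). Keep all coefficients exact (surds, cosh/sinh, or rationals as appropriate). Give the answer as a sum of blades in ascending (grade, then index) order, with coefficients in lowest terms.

B^2 term by term: the squares give (-729/1442)^2*(e1 e2)^2 + (-27/412)^2*(e1 e3)^2 + (4569/2884)^2*(e2 e3)^2 = 531441/2079364*(+1) + 729/169744*(+1) + 20875761/8317456*(-1) = -9/4 (each basis 2-blade squares to minus the product of its generators' squares); cross terms between blades sharing an index anticommute and cancel. So B^2 = -9/4.
B^2 = -9/4 — B^2 < 0, so the exponential closes trigonometrically: l = 3/2, alpha*l = pi/4, so exp(alpha B) = cos(pi/4) + (sin(pi/4)/(3/2))*B = sqrt(2)/2 + (sqrt(2)/3)*B.
Answer: sqrt(2)/2 - 243*sqrt(2)/1442*e1 e2 - 9*sqrt(2)/412*e1 e3 + 1523*sqrt(2)/2884*e2 e3


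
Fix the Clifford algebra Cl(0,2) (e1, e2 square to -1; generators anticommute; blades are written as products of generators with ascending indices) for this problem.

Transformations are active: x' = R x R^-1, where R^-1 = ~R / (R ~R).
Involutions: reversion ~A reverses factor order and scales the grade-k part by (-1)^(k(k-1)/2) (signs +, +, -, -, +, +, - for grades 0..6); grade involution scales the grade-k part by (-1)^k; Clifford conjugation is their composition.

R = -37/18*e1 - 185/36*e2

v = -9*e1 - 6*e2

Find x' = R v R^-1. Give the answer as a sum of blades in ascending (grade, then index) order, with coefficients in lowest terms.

~R = -37/18*e1 - 185/36*e2, and R ~R = -39701/1296, so R^-1 = ~R / (-39701/1296).
R v = -148/3 - 407/12*e1 e2
Answer: 69/29*e1 - 306/29*e2


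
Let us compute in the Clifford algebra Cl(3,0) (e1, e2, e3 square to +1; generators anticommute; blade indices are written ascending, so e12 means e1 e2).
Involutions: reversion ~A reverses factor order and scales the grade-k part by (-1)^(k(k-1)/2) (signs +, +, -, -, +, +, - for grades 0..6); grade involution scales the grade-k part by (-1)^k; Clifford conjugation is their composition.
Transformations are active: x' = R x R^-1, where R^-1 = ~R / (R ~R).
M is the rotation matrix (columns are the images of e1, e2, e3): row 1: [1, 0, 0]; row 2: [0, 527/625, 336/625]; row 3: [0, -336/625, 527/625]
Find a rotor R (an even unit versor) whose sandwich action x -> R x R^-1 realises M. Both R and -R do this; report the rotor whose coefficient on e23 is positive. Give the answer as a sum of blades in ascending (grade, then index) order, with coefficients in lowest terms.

Method: write R = a + b12*e12 + b13*e13 + b23*e23 with a^2 + b12^2 + b13^2 + b23^2 = 1 (so R^-1 = ~R). Expanding the columns R e_j ~R gives tr M = 4a^2 - 1 and, from the antisymmetric part, M21 - M12 = -4a*b12, M13 - M31 = 4a*b13, M32 - M23 = -4a*b23.
Here tr M = 1679/625, so a^2 = (1 + tr M)/4 = 576/625 and a = ±24/25. Taking a = 24/25: M21 - M12 = 0, M13 - M31 = 0, M32 - M23 = -672/625, giving b12 = 0, b13 = 0, b23 = 7/25, i.e. R = 24/25 + 7/25*e23.
Its e23 coefficient is already positive.
Answer: 24/25 + 7/25*e23. Uniqueness: Spin(3) -> SO(3) maps R and -R to the same rotation of trace 1679/625; fixing the sign of the e23 coefficient removes the ambiguity.


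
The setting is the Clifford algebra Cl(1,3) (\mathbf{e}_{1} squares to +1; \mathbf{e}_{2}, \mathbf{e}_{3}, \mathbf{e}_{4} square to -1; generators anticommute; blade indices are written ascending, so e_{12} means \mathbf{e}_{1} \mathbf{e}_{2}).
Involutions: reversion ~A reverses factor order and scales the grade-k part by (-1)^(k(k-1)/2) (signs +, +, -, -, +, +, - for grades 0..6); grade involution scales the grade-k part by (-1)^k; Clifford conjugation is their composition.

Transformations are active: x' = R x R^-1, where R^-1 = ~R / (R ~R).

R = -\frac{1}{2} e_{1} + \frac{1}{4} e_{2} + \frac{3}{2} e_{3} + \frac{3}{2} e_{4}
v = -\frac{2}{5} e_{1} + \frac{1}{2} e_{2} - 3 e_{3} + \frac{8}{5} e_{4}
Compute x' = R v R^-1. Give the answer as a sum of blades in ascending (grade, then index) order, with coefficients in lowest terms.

~R = -\frac{1}{2} e_{1} + \frac{1}{4} e_{2} + \frac{3}{2} e_{3} + \frac{3}{2} e_{4}, and R ~R = -\frac{69}{16}, so R^-1 = ~R / (-\frac{69}{16}).
R v = \frac{87}{40} - \frac{3}{20} e_{12} + \frac{21}{10} e_{13} - \frac{1}{5} e_{14} - \frac{3}{2} e_{23} - \frac{7}{20} e_{24} + \frac{69}{10} e_{34}
Answer: \frac{104}{115} e_{1} - \frac{173}{230} e_{2} + \frac{171}{115} e_{3} - \frac{358}{115} e_{4}


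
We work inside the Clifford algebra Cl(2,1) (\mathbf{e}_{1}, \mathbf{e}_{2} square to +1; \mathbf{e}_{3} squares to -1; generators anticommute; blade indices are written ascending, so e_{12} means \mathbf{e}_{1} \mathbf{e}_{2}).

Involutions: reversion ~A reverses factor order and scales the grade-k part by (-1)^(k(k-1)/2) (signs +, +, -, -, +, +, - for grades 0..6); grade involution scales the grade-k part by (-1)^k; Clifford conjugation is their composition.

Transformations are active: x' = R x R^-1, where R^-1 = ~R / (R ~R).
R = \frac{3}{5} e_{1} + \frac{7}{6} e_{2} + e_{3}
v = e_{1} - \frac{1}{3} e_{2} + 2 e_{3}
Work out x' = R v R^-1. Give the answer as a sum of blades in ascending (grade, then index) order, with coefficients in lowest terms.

~R = \frac{3}{5} e_{1} + \frac{7}{6} e_{2} + e_{3}, and R ~R = \frac{649}{900}, so R^-1 = ~R / (\frac{649}{900}).
R v = -\frac{161}{90} - \frac{41}{30} e_{12} + \frac{1}{5} e_{13} + \frac{8}{3} e_{23}
Answer: -\frac{2581}{649} e_{1} - \frac{10621}{1947} e_{2} - \frac{4518}{649} e_{3}


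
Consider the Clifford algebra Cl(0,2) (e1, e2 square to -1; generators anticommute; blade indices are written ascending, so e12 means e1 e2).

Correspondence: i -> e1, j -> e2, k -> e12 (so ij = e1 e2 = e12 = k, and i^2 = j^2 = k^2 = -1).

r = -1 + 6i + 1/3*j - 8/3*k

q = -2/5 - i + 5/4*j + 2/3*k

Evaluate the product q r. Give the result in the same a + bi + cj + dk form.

In blades: q = -2/5 - e1 + 5/4*e2 + 2/3*e12, r = -1 + 6*e1 + 1/3*e2 - 8/3*e12.
Distribute q over r term by term (generator squares from the signature, products reordered to ascending indices): (-2/5)*r = 2/5 - 12/5*e1 - 2/15*e2 + 16/15*e12; (-e1)*r = 6 + e1 - 8/3*e2 - 1/3*e12; (5/4*e2)*r = -5/12 - 10/3*e1 - 5/4*e2 - 15/2*e12; (2/3*e12)*r = 16/9 - 2/9*e1 + 4*e2 - 2/3*e12.
Sum: 1397/180 - 223/45*e1 - 1/20*e2 - 223/30*e12; translating back through the correspondence:
Answer: 1397/180 - 223/45*i - 1/20*j - 223/30*k


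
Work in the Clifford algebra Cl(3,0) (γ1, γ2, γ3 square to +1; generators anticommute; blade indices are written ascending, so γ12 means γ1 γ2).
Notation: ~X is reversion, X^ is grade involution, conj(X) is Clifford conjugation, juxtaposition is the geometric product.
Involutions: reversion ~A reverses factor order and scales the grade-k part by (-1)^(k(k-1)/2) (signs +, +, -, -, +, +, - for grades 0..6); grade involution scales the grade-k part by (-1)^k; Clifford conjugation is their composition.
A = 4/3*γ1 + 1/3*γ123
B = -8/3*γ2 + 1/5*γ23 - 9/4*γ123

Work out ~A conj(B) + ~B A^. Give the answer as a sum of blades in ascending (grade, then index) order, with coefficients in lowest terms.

first term: -3/4 - 1/15*γ1 + 32/9*γ12 + 8/9*γ13 - 3*γ23 - 4/15*γ123
second term: 3/4 - 1/15*γ1 - 32/9*γ12 - 8/9*γ13 - 3*γ23 + 4/15*γ123
Answer: -2/15*γ1 - 6*γ23


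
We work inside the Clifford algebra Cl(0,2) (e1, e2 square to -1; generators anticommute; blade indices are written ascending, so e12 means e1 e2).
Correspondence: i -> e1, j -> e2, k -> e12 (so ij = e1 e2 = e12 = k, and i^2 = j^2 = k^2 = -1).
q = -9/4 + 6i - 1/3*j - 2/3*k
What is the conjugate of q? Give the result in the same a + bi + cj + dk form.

In blades: q = -9/4 + 6*e1 - 1/3*e2 - 2/3*e12.
Conjugation here is Clifford conjugation: the scalar is fixed and the grade-1 and grade-2 blades all flip sign, giving -9/4 - 6*e1 + 1/3*e2 + 2/3*e12; translating back:
Answer: -9/4 - 6i + 1/3*j + 2/3*k


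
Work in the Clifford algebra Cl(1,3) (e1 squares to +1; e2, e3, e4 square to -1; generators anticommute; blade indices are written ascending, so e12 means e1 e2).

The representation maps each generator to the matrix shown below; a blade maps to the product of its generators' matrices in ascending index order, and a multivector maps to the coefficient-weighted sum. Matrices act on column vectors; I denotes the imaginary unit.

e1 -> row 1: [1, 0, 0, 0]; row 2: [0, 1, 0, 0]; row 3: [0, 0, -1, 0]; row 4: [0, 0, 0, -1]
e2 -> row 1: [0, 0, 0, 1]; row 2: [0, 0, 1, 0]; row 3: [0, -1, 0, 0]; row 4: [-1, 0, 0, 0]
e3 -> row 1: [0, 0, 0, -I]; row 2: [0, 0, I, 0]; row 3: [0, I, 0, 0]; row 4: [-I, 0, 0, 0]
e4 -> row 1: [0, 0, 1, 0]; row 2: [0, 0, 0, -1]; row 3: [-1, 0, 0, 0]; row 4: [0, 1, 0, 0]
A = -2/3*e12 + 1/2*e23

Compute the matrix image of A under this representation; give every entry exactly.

Bivector images (products of the table entries): rho(e12) = rho(e1)rho(e2) = row 1: [0, 0, 0, 1]; row 2: [0, 0, 1, 0]; row 3: [0, 1, 0, 0]; row 4: [1, 0, 0, 0]; rho(e23) = rho(e2)rho(e3) = row 1: [-I, 0, 0, 0]; row 2: [0, I, 0, 0]; row 3: [0, 0, -I, 0]; row 4: [0, 0, 0, I].
M = (-2/3)*rho(e12) + (1/2)*rho(e23), summed entrywise:
Answer: row 1: [-I/2, 0, 0, -2/3]; row 2: [0, I/2, -2/3, 0]; row 3: [0, -2/3, -I/2, 0]; row 4: [-2/3, 0, 0, I/2]


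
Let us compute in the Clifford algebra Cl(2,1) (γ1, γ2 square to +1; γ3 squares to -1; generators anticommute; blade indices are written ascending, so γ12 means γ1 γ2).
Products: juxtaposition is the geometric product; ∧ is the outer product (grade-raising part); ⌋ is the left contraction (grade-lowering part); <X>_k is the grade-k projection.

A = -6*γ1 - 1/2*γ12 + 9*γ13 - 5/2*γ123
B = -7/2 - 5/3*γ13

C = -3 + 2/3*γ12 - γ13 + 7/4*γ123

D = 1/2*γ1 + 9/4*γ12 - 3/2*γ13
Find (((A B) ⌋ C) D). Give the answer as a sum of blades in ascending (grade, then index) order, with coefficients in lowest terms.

step 1: -15 + 21*γ1 - 25/6*γ2 + 10*γ3 + 7/4*γ12 - 63/2*γ13 - 5/6*γ23 + 35/4*γ123
step 2: 4351/48 - 625/72*γ1 + 553/8*γ2 - 385/16*γ3 - 55/2*γ12 + 535/24*γ13 + 147/4*γ23 - 105/4*γ123
step 3: 1735/72 - 7115/96*γ1 - 1445/32*γ2 + 975/16*γ3 + 14369/64*γ12 - 1653/8*γ13 - 135/32*γ23 + 4347/64*γ123
Answer: 1735/72 - 7115/96*γ1 - 1445/32*γ2 + 975/16*γ3 + 14369/64*γ12 - 1653/8*γ13 - 135/32*γ23 + 4347/64*γ123


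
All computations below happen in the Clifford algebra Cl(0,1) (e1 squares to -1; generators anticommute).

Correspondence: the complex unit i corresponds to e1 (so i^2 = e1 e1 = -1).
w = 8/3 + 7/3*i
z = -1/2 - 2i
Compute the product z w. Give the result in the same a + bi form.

In blades: z = -1/2 - 2*e1, w = 8/3 + 7/3*e1.
Distribute z over w term by term (generator squares from the signature, products reordered to ascending indices): (-1/2)*w = -4/3 - 7/6*e1; (-2*e1)*w = 14/3 - 16/3*e1.
Sum: 10/3 - 13/2*e1; translating back through the correspondence:
Answer: 10/3 - 13/2*i
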